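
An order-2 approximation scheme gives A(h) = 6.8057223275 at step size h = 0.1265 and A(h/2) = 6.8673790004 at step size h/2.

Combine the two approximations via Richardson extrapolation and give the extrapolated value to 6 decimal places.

6.887931

Leading term ∝ h^2; use weight 4 = 2^2.
2^2 × A(h/2) = 27.4695160016; minus A(h) gives 20.6637936741.
20.6637936741 ÷ 3 = 6.8879312247
Gap between inputs: 6.166e-02; correction applied: +0.0205522243.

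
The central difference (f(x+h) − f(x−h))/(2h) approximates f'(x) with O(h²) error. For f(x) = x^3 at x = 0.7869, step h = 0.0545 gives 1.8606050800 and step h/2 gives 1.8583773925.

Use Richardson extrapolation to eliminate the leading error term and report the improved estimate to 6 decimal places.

Order 2 gives 2^r = 4 and 2^r − 1 = 3.
A(h/2) − A(h) = 1.8583773925 − 1.8606050800 = -0.0022276875
Correction (A(h/2) − A(h))/(4 − 1) = (-0.0022276875)/3 = -0.0007425625
R = A(h/2) + (A(h/2) − A(h))/3 = 1.8583773925 − 0.0007425625 = 1.8576348300
Gap between inputs: 2.228e-03; correction applied: −0.0007425625.

1.857635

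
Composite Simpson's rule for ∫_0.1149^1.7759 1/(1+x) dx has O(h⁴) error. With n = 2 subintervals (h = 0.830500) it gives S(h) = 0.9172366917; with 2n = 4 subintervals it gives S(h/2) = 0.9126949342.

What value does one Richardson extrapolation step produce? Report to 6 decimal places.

0.912392

Leading term ∝ h^4; use weight 16 = 2^4.
A(h/2) − A(h) = 0.9126949342 − 0.9172366917 = -0.0045417575
Divide by 2^4 − 1 = 15: (-0.0045417575)/15 = -0.0003027838
R = A(h/2) + (A(h/2) − A(h))/15 = 0.9126949342 − 0.0003027838 = 0.9123921504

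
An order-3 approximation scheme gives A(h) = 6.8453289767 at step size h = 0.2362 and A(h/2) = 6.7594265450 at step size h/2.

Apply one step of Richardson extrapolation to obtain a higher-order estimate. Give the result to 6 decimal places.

The method has order 3: 2^3 = 8.
Weighted: 54.0754123600 − 6.8453289767 = 47.2300833833
R = 47.2300833833/7 = 6.7471547690
Shift from A(h/2): −0.0122717760.

6.747155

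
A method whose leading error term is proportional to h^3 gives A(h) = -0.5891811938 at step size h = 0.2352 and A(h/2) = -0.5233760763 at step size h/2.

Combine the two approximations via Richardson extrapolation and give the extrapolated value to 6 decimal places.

Leading term ∝ h^3; use weight 8 = 2^3.
Numerator 8*A(h/2) − A(h) = 8*(-0.5233760763) − (-0.5891811938) = -3.5978274166
Denominator 8 − 1 = 7.
Extrapolated: (-3.5978274166) / 7 = -0.5139753452
Shift from A(h/2): +0.0094007311.

-0.513975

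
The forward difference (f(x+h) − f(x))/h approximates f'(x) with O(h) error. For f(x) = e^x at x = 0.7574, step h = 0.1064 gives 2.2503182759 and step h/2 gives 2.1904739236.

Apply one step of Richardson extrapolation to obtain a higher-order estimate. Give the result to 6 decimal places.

Order 1 gives 2^r = 2 and 2^r − 1 = 1.
2*2.1904739236 − 2.2503182759 = 2.1306295713
Extrapolated: 2.1306295713 / 1 = 2.1306295713

2.130630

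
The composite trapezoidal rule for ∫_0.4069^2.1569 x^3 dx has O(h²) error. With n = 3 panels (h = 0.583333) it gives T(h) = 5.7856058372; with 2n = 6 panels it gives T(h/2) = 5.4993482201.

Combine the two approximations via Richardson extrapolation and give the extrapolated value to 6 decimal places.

5.403929

Error is O(h^2); halving h shrinks it by 2^2 = 4.
Difference of the inputs: 5.4993482201 − 5.7856058372 = -0.2862576171
Divide by 2^2 − 1 = 3: (-0.2862576171)/3 = -0.0954192057
R = A(h/2) + (A(h/2) − A(h))/3 = 5.4993482201 − 0.0954192057 = 5.4039290144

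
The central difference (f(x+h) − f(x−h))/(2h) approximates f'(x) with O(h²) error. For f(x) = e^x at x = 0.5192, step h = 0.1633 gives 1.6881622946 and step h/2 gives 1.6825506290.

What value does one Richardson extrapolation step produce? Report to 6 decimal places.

With r = 2 the leading error scales as h^2, so the weight is 2^2 = 4.
4·1.6825506290 − 1.6881622946 = 5.0420402214
R = 5.0420402214/3 = 1.6806800738
Shift from A(h/2): −0.0018705552.

1.680680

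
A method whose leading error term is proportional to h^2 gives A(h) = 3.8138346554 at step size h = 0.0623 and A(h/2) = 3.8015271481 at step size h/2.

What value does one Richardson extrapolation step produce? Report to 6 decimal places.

The method has order 2: 2^2 = 4.
4×3.8015271481 = 15.2061085924; subtract 3.8138346554 → 11.3922739370
R = 11.3922739370/3 = 3.7974246457

3.797425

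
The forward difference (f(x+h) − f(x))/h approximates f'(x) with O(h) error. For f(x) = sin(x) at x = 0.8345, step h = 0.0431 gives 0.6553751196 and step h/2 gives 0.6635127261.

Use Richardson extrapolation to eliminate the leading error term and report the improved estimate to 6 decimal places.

0.671650

Order 1 gives 2^r = 2 and 2^r − 1 = 1.
2*0.6635127261 = 1.3270254522; 1.3270254522 − 0.6553751196 = 0.6716503326
(2*0.6635127261 − 0.6553751196)/(2 − 1) = 0.6716503326
Gap between inputs: 8.138e-03; correction applied: +0.0081376065.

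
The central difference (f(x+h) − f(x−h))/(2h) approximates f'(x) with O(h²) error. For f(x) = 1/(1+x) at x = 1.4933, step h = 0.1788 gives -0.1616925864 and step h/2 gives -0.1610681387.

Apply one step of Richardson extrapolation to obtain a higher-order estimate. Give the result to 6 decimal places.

The method has order 2: 2^2 = 4.
4·(-0.1610681387) − (-0.1616925864) = -0.4825799684
Denominator 4 − 1 = 3.
Result: -0.1608599895
Shift from A(h/2): +0.0002081492.

-0.160860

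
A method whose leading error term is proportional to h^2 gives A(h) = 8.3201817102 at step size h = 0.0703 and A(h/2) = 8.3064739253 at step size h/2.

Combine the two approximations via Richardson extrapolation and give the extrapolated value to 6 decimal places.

Order 2 gives 2^r = 4 and 2^r − 1 = 3.
4×8.3064739253 = 33.2258957012; 33.2258957012 − 8.3201817102 = 24.9057139910
(4×8.3064739253 − 8.3201817102)/(4 − 1) = 8.3019046637

8.301905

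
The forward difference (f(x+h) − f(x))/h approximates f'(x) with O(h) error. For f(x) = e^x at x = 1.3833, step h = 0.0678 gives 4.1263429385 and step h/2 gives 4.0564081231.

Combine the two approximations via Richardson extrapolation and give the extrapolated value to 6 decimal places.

3.986473

Error is O(h^1); halving h shrinks it by 2^1 = 2.
Top: 2(4.0564081231) − (4.1263429385) = 3.9864733077
(2×4.0564081231 − 4.1263429385)/(2 − 1) = 3.9864733077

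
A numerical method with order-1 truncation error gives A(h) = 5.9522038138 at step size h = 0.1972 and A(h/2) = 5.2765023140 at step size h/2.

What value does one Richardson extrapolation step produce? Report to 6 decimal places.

4.600801

Order 1 gives 2^r = 2 and 2^r − 1 = 1.
2^1·A(h/2) = 10.5530046280; minus A(h) gives 4.6008008142.
Extrapolated: 4.6008008142 / 1 = 4.6008008142
Gap between inputs: 6.757e-01; correction applied: −0.6757014998.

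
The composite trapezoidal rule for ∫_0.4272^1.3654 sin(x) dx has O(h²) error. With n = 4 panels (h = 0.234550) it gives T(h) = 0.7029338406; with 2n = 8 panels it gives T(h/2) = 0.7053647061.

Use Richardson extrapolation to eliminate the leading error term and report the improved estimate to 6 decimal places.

Error is O(h^2); halving h shrinks it by 2^2 = 4.
Top: 4(0.7053647061) − (0.7029338406) = 2.1185249838
Divide by 2^2 − 1 = 3.
(4·0.7053647061 − 0.7029338406)/(4 − 1) = 0.7061749946

0.706175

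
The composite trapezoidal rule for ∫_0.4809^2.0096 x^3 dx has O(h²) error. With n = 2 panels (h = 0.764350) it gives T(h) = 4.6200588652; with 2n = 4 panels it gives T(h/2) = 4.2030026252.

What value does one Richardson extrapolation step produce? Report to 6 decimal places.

Method order is 2; weight 2^2 = 4.
A(h/2) − A(h) = 4.2030026252 − 4.6200588652 = -0.4170562400
Divide by 2^2 − 1 = 3: (-0.4170562400)/3 = -0.1390187467
R = 4.2030026252 − 0.1390187467 = 4.0639838785

4.063984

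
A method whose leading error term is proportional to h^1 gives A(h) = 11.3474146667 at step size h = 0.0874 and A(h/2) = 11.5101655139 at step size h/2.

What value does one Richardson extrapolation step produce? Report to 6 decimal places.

11.672916

r = 1: numerator weight 2, denominator 1.
A(h/2) − A(h) = 11.5101655139 − 11.3474146667 = 0.1627508472
Correction (A(h/2) − A(h))/(2 − 1) = 0.1627508472/1 = 0.1627508472
R = 11.5101655139 + 0.1627508472 = 11.6729163611
Shift from A(h/2): +0.1627508472.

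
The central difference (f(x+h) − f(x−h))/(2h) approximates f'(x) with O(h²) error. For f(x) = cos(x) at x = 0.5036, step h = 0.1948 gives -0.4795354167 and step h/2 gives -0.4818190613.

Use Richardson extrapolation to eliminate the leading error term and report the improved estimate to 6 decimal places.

-0.482580

Leading term ∝ h^2; use weight 4 = 2^2.
Top: 4(-0.4818190613) − (-0.4795354167) = -1.4477408285
Divide by 2^2 − 1 = 3.
Result: -0.4825802762
Correction |R − A(h/2)| = 7.612e-04; gap |A(h/2) − A(h)| = 2.284e-03.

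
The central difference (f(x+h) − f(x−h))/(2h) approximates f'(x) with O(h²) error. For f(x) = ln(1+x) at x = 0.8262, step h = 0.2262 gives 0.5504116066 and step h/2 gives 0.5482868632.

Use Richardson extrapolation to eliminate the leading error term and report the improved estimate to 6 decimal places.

Order 2 gives 2^r = 4 and 2^r − 1 = 3.
Top: 4(0.5482868632) − (0.5504116066) = 1.6427358462
Denominator 4 − 1 = 3.
R = 1.6427358462/3 = 0.5475786154
Gap between inputs: 2.125e-03; correction applied: −0.0007082478.

0.547579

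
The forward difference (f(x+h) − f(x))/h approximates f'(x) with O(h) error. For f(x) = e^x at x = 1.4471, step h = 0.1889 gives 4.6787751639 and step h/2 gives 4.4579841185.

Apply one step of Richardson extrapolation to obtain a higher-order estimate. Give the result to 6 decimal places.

4.237193

With r = 1 the leading error scales as h^1, so the weight is 2^1 = 2.
2*4.4579841185 = 8.9159682370; 8.9159682370 − 4.6787751639 = 4.2371930731
Extrapolated: 4.2371930731 / 1 = 4.2371930731
Correction |R − A(h/2)| = 2.208e-01; gap |A(h/2) − A(h)| = 2.208e-01.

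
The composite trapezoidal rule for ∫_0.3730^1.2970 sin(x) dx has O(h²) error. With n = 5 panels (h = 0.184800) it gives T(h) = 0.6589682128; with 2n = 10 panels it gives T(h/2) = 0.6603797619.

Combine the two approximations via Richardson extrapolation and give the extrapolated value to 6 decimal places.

The method has order 2: 2^2 = 4.
4·0.6603797619 − 0.6589682128 = 1.9825508348
(4·0.6603797619 − 0.6589682128)/(4 − 1) = 0.6608502783
Gap between inputs: 1.412e-03; correction applied: +0.0004705164.

0.660850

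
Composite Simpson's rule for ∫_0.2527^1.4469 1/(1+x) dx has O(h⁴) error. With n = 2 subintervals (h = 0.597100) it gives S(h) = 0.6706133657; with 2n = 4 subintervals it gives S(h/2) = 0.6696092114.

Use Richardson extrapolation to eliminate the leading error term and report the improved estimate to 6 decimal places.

r = 4: numerator weight 16, denominator 15.
Numerator 16*A(h/2) − A(h) = 16*0.6696092114 − 0.6706133657 = 10.0431340167
10.0431340167 ÷ 15 = 0.6695422678

0.669542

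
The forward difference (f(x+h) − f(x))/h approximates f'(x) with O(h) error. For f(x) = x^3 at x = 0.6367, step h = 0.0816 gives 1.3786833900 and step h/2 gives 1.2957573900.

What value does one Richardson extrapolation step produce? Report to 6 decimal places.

1.212831

Error is O(h^1); halving h shrinks it by 2^1 = 2.
2·1.2957573900 = 2.5915147800; subtract 1.3786833900 → 1.2128313900
1.2128313900 ÷ 1 = 1.2128313900
Gap between inputs: 8.293e-02; correction applied: −0.0829260000.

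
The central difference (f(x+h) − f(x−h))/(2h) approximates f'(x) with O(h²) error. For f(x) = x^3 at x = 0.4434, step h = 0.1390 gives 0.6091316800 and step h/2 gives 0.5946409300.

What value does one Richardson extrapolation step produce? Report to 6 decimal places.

0.589811

r = 2, so 2^r = 4.
A(h/2) − A(h) = 0.5946409300 − 0.6091316800 = -0.0144907500
Divide by 2^2 − 1 = 3: (-0.0144907500)/3 = -0.0048302500
R = 0.5946409300 − 0.0048302500 = 0.5898106800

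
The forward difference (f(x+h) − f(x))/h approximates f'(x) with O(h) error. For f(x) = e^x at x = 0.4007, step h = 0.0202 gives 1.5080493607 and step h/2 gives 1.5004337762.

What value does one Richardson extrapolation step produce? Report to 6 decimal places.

1.492818

r = 1: numerator weight 2, denominator 1.
2^1*A(h/2) = 3.0008675524; minus A(h) gives 1.4928181917.
Denominator 2 − 1 = 1.
R = 1.4928181917/1 = 1.4928181917
Correction |R − A(h/2)| = 7.616e-03; gap |A(h/2) − A(h)| = 7.616e-03.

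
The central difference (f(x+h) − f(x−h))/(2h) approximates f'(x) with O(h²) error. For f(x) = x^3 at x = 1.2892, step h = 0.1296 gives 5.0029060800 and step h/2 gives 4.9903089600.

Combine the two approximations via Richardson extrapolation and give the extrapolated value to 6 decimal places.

4.986110

r = 2, so 2^r = 4.
Difference of the inputs: 4.9903089600 − 5.0029060800 = -0.0125971200
Correction (A(h/2) − A(h))/(4 − 1) = (-0.0125971200)/3 = -0.0041990400
R = A(h/2) + (A(h/2) − A(h))/3 = 4.9903089600 − 0.0041990400 = 4.9861099200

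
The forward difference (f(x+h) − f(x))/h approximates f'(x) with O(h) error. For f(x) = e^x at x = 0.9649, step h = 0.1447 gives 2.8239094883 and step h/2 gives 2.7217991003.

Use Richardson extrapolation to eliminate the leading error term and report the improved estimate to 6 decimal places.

2.619689

Error is O(h^1); halving h shrinks it by 2^1 = 2.
2 × 2.7217991003 − 2.8239094883 = 2.6196887123
Divide by 2^1 − 1 = 1.
So the Richardson estimate is 2.6196887123.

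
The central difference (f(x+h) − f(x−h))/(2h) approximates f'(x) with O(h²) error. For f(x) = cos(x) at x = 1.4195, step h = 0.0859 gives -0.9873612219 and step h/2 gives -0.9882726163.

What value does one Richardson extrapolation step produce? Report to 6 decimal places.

-0.988576

r = 2: numerator weight 4, denominator 3.
4 × (-0.9882726163) = -3.9530904652; subtract (-0.9873612219) → -2.9657292433
Extrapolated: (-2.9657292433) / 3 = -0.9885764144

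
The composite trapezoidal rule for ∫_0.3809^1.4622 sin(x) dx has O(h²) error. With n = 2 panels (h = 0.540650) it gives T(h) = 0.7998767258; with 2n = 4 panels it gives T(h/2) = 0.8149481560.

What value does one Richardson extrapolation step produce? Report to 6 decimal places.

0.819972

r = 2: numerator weight 4, denominator 3.
Top: 4(0.8149481560) − (0.7998767258) = 2.4599158982
(4 × 0.8149481560 − 0.7998767258)/(4 − 1) = 0.8199719661
Gap between inputs: 1.507e-02; correction applied: +0.0050238101.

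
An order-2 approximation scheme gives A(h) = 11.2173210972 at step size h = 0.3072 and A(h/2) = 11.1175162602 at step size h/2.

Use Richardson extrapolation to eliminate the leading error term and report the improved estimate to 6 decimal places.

11.084248

Error is O(h^2); halving h shrinks it by 2^2 = 4.
2^2 × A(h/2) = 44.4700650408; minus A(h) gives 33.2527439436.
(4 × 11.1175162602 − 11.2173210972)/(4 − 1) = 11.0842479812
Correction |R − A(h/2)| = 3.327e-02; gap |A(h/2) − A(h)| = 9.980e-02.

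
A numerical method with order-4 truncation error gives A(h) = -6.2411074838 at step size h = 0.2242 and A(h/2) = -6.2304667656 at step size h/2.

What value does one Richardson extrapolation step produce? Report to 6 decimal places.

-6.229757

Error is O(h^4); halving h shrinks it by 2^4 = 16.
16*(-6.2304667656) − (-6.2411074838) = -93.4463607658
(16*(-6.2304667656) − (-6.2411074838))/(16 − 1) = -6.2297573844
Correction |R − A(h/2)| = 7.094e-04; gap |A(h/2) − A(h)| = 1.064e-02.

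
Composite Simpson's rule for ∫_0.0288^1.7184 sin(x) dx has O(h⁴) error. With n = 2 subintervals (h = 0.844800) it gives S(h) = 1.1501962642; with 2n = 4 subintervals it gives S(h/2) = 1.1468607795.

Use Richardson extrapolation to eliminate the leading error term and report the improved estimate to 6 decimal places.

Order 4 gives 2^r = 16 and 2^r − 1 = 15.
2^4*A(h/2) = 18.3497724720; minus A(h) gives 17.1995762078.
17.1995762078 ÷ 15 = 1.1466384139

1.146638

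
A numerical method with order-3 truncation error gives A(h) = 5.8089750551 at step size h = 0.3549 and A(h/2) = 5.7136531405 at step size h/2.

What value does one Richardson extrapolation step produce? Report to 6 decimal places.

Leading term ∝ h^3; use weight 8 = 2^3.
8×5.7136531405 = 45.7092251240; subtract 5.8089750551 → 39.9002500689
Extrapolated: 39.9002500689 / 7 = 5.7000357241

5.700036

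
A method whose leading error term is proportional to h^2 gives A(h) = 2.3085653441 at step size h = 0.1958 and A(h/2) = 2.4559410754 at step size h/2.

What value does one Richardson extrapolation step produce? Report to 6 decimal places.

The method has order 2: 2^2 = 4.
Difference of the inputs: 2.4559410754 − 2.3085653441 = 0.1473757313
Correction (A(h/2) − A(h))/(4 − 1) = 0.1473757313/3 = 0.0491252438
R = A(h/2) + (A(h/2) − A(h))/3 = 2.4559410754 + 0.0491252438 = 2.5050663192
Gap between inputs: 1.474e-01; correction applied: +0.0491252438.

2.505066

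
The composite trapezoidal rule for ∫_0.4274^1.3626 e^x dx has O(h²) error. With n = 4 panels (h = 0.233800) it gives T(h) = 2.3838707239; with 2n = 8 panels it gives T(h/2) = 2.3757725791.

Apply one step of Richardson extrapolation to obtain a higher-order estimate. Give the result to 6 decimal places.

r = 2: numerator weight 4, denominator 3.
A(h/2) − A(h) = 2.3757725791 − 2.3838707239 = -0.0080981448
Correction (A(h/2) − A(h))/(4 − 1) = (-0.0080981448)/3 = -0.0026993816
R = 2.3757725791 − 0.0026993816 = 2.3730731975
Gap between inputs: 8.098e-03; correction applied: −0.0026993816.

2.373073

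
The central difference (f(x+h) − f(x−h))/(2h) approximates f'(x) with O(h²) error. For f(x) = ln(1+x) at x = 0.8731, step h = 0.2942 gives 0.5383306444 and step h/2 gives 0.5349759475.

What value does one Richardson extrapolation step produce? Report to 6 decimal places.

r = 2: numerator weight 4, denominator 3.
4*0.5349759475 = 2.1399037900; 2.1399037900 − 0.5383306444 = 1.6015731456
Divide by 2^2 − 1 = 3.
Result: 0.5338577152
Correction |R − A(h/2)| = 1.118e-03; gap |A(h/2) − A(h)| = 3.355e-03.

0.533858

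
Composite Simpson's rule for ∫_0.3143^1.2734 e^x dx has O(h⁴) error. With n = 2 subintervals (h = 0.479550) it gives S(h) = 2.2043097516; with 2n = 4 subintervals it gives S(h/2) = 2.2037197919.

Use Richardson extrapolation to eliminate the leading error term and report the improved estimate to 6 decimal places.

2.203680

Error is O(h^4); halving h shrinks it by 2^4 = 16.
16 × 2.2037197919 − 2.2043097516 = 33.0552069188
Divide by 2^4 − 1 = 15.
Extrapolated: 33.0552069188 / 15 = 2.2036804613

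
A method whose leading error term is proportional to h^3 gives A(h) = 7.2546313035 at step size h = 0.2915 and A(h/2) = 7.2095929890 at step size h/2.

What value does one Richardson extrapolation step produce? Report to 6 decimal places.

7.203159

Leading term ∝ h^3; use weight 8 = 2^3.
Top: 8(7.2095929890) − (7.2546313035) = 50.4221126085
Denominator 8 − 1 = 7.
50.4221126085 ÷ 7 = 7.2031589441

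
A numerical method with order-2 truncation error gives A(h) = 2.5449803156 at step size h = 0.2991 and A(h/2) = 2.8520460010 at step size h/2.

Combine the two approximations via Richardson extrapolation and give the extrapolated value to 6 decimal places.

Order 2 gives 2^r = 4 and 2^r − 1 = 3.
2^2·A(h/2) = 11.4081840040; minus A(h) gives 8.8632036884.
R = 8.8632036884/3 = 2.9544012295

2.954401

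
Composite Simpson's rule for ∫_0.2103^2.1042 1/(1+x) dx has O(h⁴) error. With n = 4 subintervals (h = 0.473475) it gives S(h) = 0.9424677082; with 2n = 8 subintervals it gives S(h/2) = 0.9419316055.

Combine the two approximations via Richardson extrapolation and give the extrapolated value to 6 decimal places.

0.941896

Method order is 4; weight 2^4 = 16.
16·0.9419316055 = 15.0709056880; subtract 0.9424677082 → 14.1284379798
R = 14.1284379798/15 = 0.9418958653
Correction |R − A(h/2)| = 3.574e-05; gap |A(h/2) − A(h)| = 5.361e-04.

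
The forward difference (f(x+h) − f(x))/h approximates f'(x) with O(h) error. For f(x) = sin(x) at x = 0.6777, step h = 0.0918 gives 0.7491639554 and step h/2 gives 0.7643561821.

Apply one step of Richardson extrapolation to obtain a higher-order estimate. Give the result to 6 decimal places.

Error is O(h^1); halving h shrinks it by 2^1 = 2.
2·0.7643561821 = 1.5287123642; 1.5287123642 − 0.7491639554 = 0.7795484088
Divide by 2^1 − 1 = 1.
(2·0.7643561821 − 0.7491639554)/(2 − 1) = 0.7795484088
Correction |R − A(h/2)| = 1.519e-02; gap |A(h/2) − A(h)| = 1.519e-02.

0.779548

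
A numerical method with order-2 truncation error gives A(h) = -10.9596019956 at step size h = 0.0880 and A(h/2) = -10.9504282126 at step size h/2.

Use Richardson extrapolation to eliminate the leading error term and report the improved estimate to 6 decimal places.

-10.947370

Error is O(h^2); halving h shrinks it by 2^2 = 4.
Weighted: (-43.8017128504) − (-10.9596019956) = -32.8421108548
Denominator 4 − 1 = 3.
R = (-32.8421108548)/3 = -10.9473702849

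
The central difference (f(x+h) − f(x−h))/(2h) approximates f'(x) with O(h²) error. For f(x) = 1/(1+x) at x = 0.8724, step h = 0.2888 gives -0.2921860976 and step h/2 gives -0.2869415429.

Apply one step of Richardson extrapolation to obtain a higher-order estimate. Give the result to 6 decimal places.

-0.285193

r = 2, so 2^r = 4.
4 × (-0.2869415429) = -1.1477661716; (-1.1477661716) − (-0.2921860976) = -0.8555800740
Divide by 2^2 − 1 = 3.
So the Richardson estimate is -0.2851933580.
Correction |R − A(h/2)| = 1.748e-03; gap |A(h/2) − A(h)| = 5.245e-03.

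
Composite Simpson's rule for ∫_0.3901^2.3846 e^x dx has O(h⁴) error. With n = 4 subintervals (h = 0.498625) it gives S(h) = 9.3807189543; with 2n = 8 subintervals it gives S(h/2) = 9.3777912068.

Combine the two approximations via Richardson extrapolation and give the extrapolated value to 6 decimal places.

The method has order 4: 2^4 = 16.
2^4×A(h/2) = 150.0446593088; minus A(h) gives 140.6639403545.
Denominator 16 − 1 = 15.
Result: 9.3775960236

9.377596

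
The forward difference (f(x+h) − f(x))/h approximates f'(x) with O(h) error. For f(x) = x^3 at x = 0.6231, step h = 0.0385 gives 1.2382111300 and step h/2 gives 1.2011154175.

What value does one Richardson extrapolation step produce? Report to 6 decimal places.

With r = 1 the leading error scales as h^1, so the weight is 2^1 = 2.
2·1.2011154175 = 2.4022308350; 2.4022308350 − 1.2382111300 = 1.1640197050
1.1640197050 ÷ 1 = 1.1640197050
Gap between inputs: 3.710e-02; correction applied: −0.0370957125.

1.164020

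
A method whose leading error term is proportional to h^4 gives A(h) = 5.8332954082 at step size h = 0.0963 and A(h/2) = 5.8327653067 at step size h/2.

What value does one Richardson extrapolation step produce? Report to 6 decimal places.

5.832730

Method order is 4; weight 2^4 = 16.
A(h/2) − A(h) = 5.8327653067 − 5.8332954082 = -0.0005301015
Correction (A(h/2) − A(h))/(16 − 1) = (-0.0005301015)/15 = -0.0000353401
R = A(h/2) + (A(h/2) − A(h))/15 = 5.8327653067 − 0.0000353401 = 5.8327299666
Gap between inputs: 5.301e-04; correction applied: −0.0000353401.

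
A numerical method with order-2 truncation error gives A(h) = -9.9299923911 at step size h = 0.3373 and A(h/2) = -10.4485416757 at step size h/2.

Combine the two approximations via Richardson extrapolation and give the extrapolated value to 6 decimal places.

The method has order 2: 2^2 = 4.
Top: 4(-10.4485416757) − (-9.9299923911) = -31.8641743117
(-31.8641743117) ÷ 3 = -10.6213914372
Correction |R − A(h/2)| = 1.728e-01; gap |A(h/2) − A(h)| = 5.185e-01.

-10.621391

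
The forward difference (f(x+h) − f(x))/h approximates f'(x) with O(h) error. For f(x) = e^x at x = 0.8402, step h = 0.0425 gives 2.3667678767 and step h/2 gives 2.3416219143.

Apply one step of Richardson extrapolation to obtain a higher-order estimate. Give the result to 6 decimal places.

Method order is 1; weight 2^1 = 2.
2*2.3416219143 = 4.6832438286; 4.6832438286 − 2.3667678767 = 2.3164759519
2.3164759519 ÷ 1 = 2.3164759519

2.316476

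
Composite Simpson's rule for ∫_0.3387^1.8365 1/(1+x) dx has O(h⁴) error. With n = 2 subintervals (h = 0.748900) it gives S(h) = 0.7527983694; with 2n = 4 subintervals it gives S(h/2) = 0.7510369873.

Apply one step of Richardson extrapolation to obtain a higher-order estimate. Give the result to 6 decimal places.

0.750920

r = 4: numerator weight 16, denominator 15.
Numerator 16·A(h/2) − A(h) = 16·0.7510369873 − 0.7527983694 = 11.2637934274
Denominator 16 − 1 = 15.
R = 11.2637934274/15 = 0.7509195618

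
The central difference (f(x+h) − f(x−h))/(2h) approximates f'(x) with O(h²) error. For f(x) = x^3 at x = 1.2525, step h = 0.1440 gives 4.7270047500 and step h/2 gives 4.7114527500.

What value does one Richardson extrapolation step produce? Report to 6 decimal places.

Error is O(h^2); halving h shrinks it by 2^2 = 4.
4*4.7114527500 = 18.8458110000; 18.8458110000 − 4.7270047500 = 14.1188062500
Extrapolated: 14.1188062500 / 3 = 4.7062687500
Shift from A(h/2): −0.0051840000.

4.706269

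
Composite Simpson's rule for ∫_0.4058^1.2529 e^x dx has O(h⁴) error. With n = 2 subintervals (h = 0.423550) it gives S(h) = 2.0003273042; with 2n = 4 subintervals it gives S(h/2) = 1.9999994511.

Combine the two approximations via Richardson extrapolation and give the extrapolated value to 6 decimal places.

With r = 4 the leading error scales as h^4, so the weight is 2^4 = 16.
16·1.9999994511 − 2.0003273042 = 29.9996639134
Denominator 16 − 1 = 15.
So the Richardson estimate is 1.9999775942.

1.999978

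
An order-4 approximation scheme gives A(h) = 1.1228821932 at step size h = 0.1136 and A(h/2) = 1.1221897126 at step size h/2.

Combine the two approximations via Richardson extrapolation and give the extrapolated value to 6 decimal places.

The method has order 4: 2^4 = 16.
16×1.1221897126 = 17.9550354016; subtract 1.1228821932 → 16.8321532084
Extrapolated: 16.8321532084 / 15 = 1.1221435472

1.122144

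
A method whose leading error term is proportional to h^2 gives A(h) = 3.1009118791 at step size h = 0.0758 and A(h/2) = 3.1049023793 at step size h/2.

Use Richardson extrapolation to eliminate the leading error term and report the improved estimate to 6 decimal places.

3.106233

r = 2, so 2^r = 4.
Numerator 4*A(h/2) − A(h) = 4*3.1049023793 − 3.1009118791 = 9.3186976381
Extrapolated: 9.3186976381 / 3 = 3.1062325460
Correction |R − A(h/2)| = 1.330e-03; gap |A(h/2) − A(h)| = 3.991e-03.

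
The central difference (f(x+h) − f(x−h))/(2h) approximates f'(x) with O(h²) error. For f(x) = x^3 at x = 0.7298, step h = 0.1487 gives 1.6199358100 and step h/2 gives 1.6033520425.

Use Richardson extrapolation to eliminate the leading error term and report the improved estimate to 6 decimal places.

1.597824

With r = 2 the leading error scales as h^2, so the weight is 2^2 = 4.
Difference of the inputs: 1.6033520425 − 1.6199358100 = -0.0165837675
Divide by 2^2 − 1 = 3: (-0.0165837675)/3 = -0.0055279225
R = A(h/2) + (A(h/2) − A(h))/3 = 1.6033520425 − 0.0055279225 = 1.5978241200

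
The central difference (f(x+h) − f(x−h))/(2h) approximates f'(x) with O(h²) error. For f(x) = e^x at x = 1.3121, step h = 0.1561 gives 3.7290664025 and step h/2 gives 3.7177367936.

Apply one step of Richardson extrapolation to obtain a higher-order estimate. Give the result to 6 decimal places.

3.713960

Leading term ∝ h^2; use weight 4 = 2^2.
4*3.7177367936 = 14.8709471744; subtract 3.7290664025 → 11.1418807719
(4*3.7177367936 − 3.7290664025)/(4 − 1) = 3.7139602573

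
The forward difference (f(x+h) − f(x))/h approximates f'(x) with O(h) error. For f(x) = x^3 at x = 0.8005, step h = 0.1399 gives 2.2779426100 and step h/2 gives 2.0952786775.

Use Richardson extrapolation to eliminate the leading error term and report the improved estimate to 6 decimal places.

The method has order 1: 2^1 = 2.
Top: 2(2.0952786775) − (2.2779426100) = 1.9126147450
Divide by 2^1 − 1 = 1.
1.9126147450 ÷ 1 = 1.9126147450
Gap between inputs: 1.827e-01; correction applied: −0.1826639325.

1.912615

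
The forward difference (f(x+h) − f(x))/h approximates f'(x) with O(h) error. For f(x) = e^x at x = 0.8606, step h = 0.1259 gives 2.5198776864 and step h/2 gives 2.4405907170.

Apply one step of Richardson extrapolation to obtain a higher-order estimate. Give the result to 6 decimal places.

2.361304

Method order is 1; weight 2^1 = 2.
Difference of the inputs: 2.4405907170 − 2.5198776864 = -0.0792869694
Divide by 2^1 − 1 = 1: (-0.0792869694)/1 = -0.0792869694
R = A(h/2) + (A(h/2) − A(h))/1 = 2.4405907170 − 0.0792869694 = 2.3613037476
Gap between inputs: 7.929e-02; correction applied: −0.0792869694.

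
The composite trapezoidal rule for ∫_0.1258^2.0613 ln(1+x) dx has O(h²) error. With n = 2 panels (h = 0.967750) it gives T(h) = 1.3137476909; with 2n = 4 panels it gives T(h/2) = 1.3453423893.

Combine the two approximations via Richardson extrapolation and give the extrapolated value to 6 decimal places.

1.355874

Leading term ∝ h^2; use weight 4 = 2^2.
Numerator 4*A(h/2) − A(h) = 4*1.3453423893 − 1.3137476909 = 4.0676218663
R = 4.0676218663/3 = 1.3558739554
Shift from A(h/2): +0.0105315661.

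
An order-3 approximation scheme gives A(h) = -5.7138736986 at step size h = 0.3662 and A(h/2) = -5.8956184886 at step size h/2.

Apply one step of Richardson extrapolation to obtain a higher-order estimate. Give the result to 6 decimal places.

Error is O(h^3); halving h shrinks it by 2^3 = 8.
2^3*A(h/2) = -47.1649479088; minus A(h) gives -41.4510742102.
(8*(-5.8956184886) − (-5.7138736986))/(8 − 1) = -5.9215820300
Correction |R − A(h/2)| = 2.596e-02; gap |A(h/2) − A(h)| = 1.817e-01.

-5.921582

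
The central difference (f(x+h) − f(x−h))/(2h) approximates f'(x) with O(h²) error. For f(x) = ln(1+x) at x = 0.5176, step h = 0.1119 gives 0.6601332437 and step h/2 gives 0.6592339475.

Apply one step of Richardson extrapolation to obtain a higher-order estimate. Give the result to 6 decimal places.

0.658934

The method has order 2: 2^2 = 4.
4·0.6592339475 = 2.6369357900; 2.6369357900 − 0.6601332437 = 1.9768025463
Divide by 2^2 − 1 = 3.
Extrapolated: 1.9768025463 / 3 = 0.6589341821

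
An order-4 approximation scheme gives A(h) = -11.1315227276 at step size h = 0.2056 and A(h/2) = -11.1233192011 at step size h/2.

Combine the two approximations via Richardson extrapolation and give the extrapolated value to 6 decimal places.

With r = 4 the leading error scales as h^4, so the weight is 2^4 = 16.
Top: 16(-11.1233192011) − (-11.1315227276) = -166.8415844900
Denominator 16 − 1 = 15.
R = (-166.8415844900)/15 = -11.1227722993
Correction |R − A(h/2)| = 5.469e-04; gap |A(h/2) − A(h)| = 8.204e-03.

-11.122772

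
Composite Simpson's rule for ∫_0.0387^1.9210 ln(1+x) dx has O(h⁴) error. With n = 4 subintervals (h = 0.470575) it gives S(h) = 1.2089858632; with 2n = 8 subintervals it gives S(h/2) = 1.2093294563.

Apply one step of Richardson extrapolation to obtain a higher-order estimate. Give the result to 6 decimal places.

Order 4 gives 2^r = 16 and 2^r − 1 = 15.
16*1.2093294563 − 1.2089858632 = 18.1402854376
Denominator 16 − 1 = 15.
18.1402854376 ÷ 15 = 1.2093523625

1.209352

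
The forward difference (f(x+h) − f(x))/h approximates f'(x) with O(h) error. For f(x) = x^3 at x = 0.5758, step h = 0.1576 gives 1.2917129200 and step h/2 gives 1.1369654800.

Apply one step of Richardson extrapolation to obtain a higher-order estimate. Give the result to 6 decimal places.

Method order is 1; weight 2^1 = 2.
2×1.1369654800 − 1.2917129200 = 0.9822180400
(2×1.1369654800 − 1.2917129200)/(2 − 1) = 0.9822180400
Shift from A(h/2): −0.1547474400.

0.982218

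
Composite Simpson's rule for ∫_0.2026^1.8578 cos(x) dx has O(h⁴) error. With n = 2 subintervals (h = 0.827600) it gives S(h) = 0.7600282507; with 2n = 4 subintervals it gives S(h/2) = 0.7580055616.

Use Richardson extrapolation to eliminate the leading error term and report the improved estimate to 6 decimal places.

0.757871

r = 4, so 2^r = 16.
2^4 × A(h/2) = 12.1280889856; minus A(h) gives 11.3680607349.
Denominator 16 − 1 = 15.
11.3680607349 ÷ 15 = 0.7578707157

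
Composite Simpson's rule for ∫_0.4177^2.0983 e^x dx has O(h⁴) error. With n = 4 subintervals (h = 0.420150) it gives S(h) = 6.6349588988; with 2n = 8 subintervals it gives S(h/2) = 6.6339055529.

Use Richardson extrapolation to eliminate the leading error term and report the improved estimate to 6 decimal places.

6.633835

Order 4 gives 2^r = 16 and 2^r − 1 = 15.
Weighted: 106.1424888464 − 6.6349588988 = 99.5075299476
Divide by 2^4 − 1 = 15.
So the Richardson estimate is 6.6338353298.
Gap between inputs: 1.053e-03; correction applied: −0.0000702231.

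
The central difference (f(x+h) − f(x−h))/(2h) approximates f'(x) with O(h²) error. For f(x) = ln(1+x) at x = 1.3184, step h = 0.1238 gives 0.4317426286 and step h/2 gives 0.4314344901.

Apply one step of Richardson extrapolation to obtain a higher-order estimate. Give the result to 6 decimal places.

Order 2 gives 2^r = 4 and 2^r − 1 = 3.
A(h/2) − A(h) = 0.4314344901 − 0.4317426286 = -0.0003081385
Correction (A(h/2) − A(h))/(4 − 1) = (-0.0003081385)/3 = -0.0001027128
R = A(h/2) + (A(h/2) − A(h))/3 = 0.4314344901 − 0.0001027128 = 0.4313317773

0.431332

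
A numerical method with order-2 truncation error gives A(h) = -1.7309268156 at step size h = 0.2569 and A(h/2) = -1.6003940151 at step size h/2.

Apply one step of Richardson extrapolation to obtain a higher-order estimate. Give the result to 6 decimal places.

Leading term ∝ h^2; use weight 4 = 2^2.
4 × (-1.6003940151) − (-1.7309268156) = -4.6706492448
(4 × (-1.6003940151) − (-1.7309268156))/(4 − 1) = -1.5568830816
Shift from A(h/2): +0.0435109335.

-1.556883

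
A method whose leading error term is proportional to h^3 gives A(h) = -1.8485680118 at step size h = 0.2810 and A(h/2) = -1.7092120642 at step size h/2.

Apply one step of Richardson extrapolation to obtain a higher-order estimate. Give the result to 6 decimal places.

Method order is 3; weight 2^3 = 8.
A(h/2) − A(h) = -1.7092120642 − (-1.8485680118) = 0.1393559476
Divide by 2^3 − 1 = 7: 0.1393559476/7 = 0.0199079925
R = A(h/2) + (A(h/2) − A(h))/7 = -1.7092120642 + 0.0199079925 = -1.6893040717
Gap between inputs: 1.394e-01; correction applied: +0.0199079925.

-1.689304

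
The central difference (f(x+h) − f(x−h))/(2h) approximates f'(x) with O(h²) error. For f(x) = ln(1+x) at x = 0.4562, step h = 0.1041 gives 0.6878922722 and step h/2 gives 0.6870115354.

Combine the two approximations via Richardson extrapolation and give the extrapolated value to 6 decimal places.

Order 2 gives 2^r = 4 and 2^r − 1 = 3.
Numerator 4×A(h/2) − A(h) = 4×0.6870115354 − 0.6878922722 = 2.0601538694
Divide by 2^2 − 1 = 3.
(4×0.6870115354 − 0.6878922722)/(4 − 1) = 0.6867179565

0.686718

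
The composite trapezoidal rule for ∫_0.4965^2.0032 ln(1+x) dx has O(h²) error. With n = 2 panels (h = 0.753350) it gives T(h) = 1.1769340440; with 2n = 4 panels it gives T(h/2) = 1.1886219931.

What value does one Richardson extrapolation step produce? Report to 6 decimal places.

Method order is 2; weight 2^2 = 4.
4·1.1886219931 − 1.1769340440 = 3.5775539284
Denominator 4 − 1 = 3.
So the Richardson estimate is 1.1925179761.
Shift from A(h/2): +0.0038959830.

1.192518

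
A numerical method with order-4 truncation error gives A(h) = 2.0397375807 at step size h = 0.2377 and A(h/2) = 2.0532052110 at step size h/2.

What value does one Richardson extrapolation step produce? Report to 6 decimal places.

Leading term ∝ h^4; use weight 16 = 2^4.
Difference of the inputs: 2.0532052110 − 2.0397375807 = 0.0134676303
Correction (A(h/2) − A(h))/(16 − 1) = 0.0134676303/15 = 0.0008978420
R = 2.0532052110 + 0.0008978420 = 2.0541030530
Shift from A(h/2): +0.0008978420.

2.054103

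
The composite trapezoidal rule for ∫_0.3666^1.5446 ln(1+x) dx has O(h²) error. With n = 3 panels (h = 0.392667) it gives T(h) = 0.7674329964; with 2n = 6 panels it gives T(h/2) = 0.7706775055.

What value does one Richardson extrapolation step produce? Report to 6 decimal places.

0.771759

Error is O(h^2); halving h shrinks it by 2^2 = 4.
4·0.7706775055 = 3.0827100220; subtract 0.7674329964 → 2.3152770256
Denominator 4 − 1 = 3.
Extrapolated: 2.3152770256 / 3 = 0.7717590085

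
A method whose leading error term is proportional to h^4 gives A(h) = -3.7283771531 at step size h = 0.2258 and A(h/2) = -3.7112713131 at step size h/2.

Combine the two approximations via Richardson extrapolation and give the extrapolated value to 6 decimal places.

The method has order 4: 2^4 = 16.
16×(-3.7112713131) − (-3.7283771531) = -55.6519638565
(16×(-3.7112713131) − (-3.7283771531))/(16 − 1) = -3.7101309238

-3.710131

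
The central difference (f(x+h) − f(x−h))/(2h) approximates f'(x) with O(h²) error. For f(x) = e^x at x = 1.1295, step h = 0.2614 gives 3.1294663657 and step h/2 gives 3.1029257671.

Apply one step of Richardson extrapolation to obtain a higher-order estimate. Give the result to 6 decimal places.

3.094079

Order 2 gives 2^r = 4 and 2^r − 1 = 3.
4·3.1029257671 = 12.4117030684; 12.4117030684 − 3.1294663657 = 9.2822367027
Extrapolated: 9.2822367027 / 3 = 3.0940789009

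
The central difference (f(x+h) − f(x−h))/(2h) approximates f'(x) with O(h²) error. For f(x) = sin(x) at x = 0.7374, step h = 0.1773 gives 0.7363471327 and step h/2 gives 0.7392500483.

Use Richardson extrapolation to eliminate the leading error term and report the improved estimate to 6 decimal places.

0.740218

Method order is 2; weight 2^2 = 4.
Weighted: 2.9570001932 − 0.7363471327 = 2.2206530605
Divide by 2^2 − 1 = 3.
(4 × 0.7392500483 − 0.7363471327)/(4 − 1) = 0.7402176868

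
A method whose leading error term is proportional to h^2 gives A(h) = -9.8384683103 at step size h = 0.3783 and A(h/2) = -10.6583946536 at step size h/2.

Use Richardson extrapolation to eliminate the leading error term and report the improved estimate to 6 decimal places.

-10.931703

r = 2, so 2^r = 4.
2^2*A(h/2) = -42.6335786144; minus A(h) gives -32.7951103041.
Divide by 2^2 − 1 = 3.
(4*(-10.6583946536) − (-9.8384683103))/(4 − 1) = -10.9317034347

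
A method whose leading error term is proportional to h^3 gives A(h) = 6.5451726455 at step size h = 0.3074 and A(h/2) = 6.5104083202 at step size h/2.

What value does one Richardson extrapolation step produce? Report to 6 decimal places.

r = 3, so 2^r = 8.
2^3×A(h/2) = 52.0832665616; minus A(h) gives 45.5380939161.
Divide by 2^3 − 1 = 7.
Extrapolated: 45.5380939161 / 7 = 6.5054419880
Correction |R − A(h/2)| = 4.966e-03; gap |A(h/2) − A(h)| = 3.476e-02.

6.505442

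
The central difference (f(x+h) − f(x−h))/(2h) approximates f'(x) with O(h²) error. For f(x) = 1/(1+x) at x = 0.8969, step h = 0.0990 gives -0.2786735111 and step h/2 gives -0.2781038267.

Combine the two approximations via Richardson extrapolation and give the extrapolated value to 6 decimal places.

The method has order 2: 2^2 = 4.
4 × (-0.2781038267) − (-0.2786735111) = -0.8337417957
R = (-0.8337417957)/3 = -0.2779139319
Gap between inputs: 5.697e-04; correction applied: +0.0001898948.

-0.277914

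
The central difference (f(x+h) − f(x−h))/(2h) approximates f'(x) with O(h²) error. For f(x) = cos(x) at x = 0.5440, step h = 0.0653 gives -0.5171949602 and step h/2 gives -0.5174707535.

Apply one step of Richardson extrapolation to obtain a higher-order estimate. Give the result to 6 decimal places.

Error is O(h^2); halving h shrinks it by 2^2 = 4.
Top: 4(-0.5174707535) − (-0.5171949602) = -1.5526880538
R = (-1.5526880538)/3 = -0.5175626846

-0.517563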